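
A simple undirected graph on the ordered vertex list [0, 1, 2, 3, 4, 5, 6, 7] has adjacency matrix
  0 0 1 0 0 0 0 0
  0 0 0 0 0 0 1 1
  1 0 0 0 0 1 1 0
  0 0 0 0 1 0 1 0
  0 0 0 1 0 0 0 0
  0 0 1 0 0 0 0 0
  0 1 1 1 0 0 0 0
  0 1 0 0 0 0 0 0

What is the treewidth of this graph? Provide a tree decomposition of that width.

Every bag has size at most 2, so the width is 2 − 1 = 1 and tw(G) ≤ 1. Since G has at least one edge (e.g. 6–3), it is not an edgeless graph, so tw(G) ≥ 1. Combining the bounds, tw(G) = 1.

Treewidth 1.
One optimal decomposition is:
Bags: B1 = {3, 6}  B2 = {2, 6}  B3 = {1, 6}  B4 = {3, 4}  B5 = {0, 2}  B6 = {1, 7}  B7 = {2, 5}
Tree: B1–B2, B2–B3, B1–B4, B2–B5, B3–B6, B5–B7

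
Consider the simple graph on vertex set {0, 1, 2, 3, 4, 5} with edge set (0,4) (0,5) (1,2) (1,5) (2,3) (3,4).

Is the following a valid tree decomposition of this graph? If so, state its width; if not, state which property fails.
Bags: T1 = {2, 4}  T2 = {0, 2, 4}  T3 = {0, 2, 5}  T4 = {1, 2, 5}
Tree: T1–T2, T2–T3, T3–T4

A tree decomposition must satisfy three properties: every vertex lies in some bag; for every edge, both endpoints lie together in some bag; and for every vertex, the bags containing it form a connected subtree. Here vertex 3 appears in no bag, so the decomposition is invalid.

No — vertex 3 appears in no bag.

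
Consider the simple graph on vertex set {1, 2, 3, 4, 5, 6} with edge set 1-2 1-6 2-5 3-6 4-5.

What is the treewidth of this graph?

1

A width-1 tree decomposition is:
Bags: B1 = {4, 5}  B2 = {2, 5}  B3 = {1, 2}  B4 = {1, 6}  B5 = {3, 6}
Tree: B1–B2, B2–B3, B3–B4, B4–B5
The largest bag has 2 vertices, giving width 1; this decomposition certifies tw(G) ≤ 1. Any graph with an edge has treewidth ≥ 1, and G has the edge 4–5. Hence tw(G) = 1 exactly.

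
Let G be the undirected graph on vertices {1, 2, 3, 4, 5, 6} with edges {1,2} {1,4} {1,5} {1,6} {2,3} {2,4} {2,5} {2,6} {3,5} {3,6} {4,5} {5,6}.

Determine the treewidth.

A width-3 tree decomposition is:
Bags: B1 = {1, 2, 4, 5}  B2 = {1, 2, 5, 6}  B3 = {2, 3, 5, 6}
Tree: B1–B2, B2–B3
Each bag holds 4 vertices, so the decomposition has width 3, which upper-bounds the treewidth. For the lower bound, the 4 vertices {1, 2, 4, 5} are pairwise adjacent, and any tree decomposition puts a clique entirely inside one bag — forcing width ≥ 3. Combining the bounds, tw(G) = 3.

3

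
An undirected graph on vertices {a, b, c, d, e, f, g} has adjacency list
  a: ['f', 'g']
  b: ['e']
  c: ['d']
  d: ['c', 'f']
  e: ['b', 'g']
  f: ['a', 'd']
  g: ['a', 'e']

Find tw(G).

1

A width-1 tree decomposition is:
Bags: B1 = {c, d}  B2 = {d, f}  B3 = {a, f}  B4 = {a, g}  B5 = {e, g}  B6 = {b, e}
Tree: B1–B2, B2–B3, B3–B4, B4–B5, B5–B6
Each bag holds 2 vertices, so the decomposition has width 1, which upper-bounds the treewidth. Since G has at least one edge (e.g. c–d), it is not an edgeless graph, so tw(G) ≥ 1. Therefore the treewidth is 1.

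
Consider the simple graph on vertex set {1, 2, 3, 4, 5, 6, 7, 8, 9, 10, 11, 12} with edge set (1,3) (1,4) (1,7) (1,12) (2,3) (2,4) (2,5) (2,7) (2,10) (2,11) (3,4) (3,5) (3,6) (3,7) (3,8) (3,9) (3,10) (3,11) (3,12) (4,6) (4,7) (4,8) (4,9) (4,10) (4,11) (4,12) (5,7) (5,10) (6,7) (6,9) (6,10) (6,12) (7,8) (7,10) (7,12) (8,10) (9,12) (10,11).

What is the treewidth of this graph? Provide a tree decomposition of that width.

Treewidth 4.
One optimal decomposition is:
Bags: B1 = {2, 3, 4, 7, 10}  B2 = {2, 3, 4, 10, 11}  B3 = {3, 4, 6, 7, 10}  B4 = {3, 4, 6, 7, 12}  B5 = {3, 4, 6, 9, 12}  B6 = {3, 4, 7, 8, 10}  B7 = {1, 3, 4, 7, 12}  B8 = {2, 3, 5, 7, 10}
Tree: B1–B2, B1–B3, B3–B4, B4–B5, B3–B6, B4–B7, B1–B8

Every bag has size at most 5, so the width is 5 − 1 = 4 and tw(G) ≤ 4. Conversely, {3, 4, 6, 9, 12} is a clique of size 5, and the vertices of any clique must share a bag in every tree decomposition; so some bag has ≥ 5 vertices and tw(G) ≥ 4. Therefore the treewidth is 4.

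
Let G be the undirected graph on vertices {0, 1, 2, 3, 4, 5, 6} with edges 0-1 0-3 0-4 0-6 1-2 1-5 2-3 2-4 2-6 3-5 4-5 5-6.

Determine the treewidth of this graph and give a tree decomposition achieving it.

Treewidth 3.
One such decomposition:
Bags: B1 = {0, 1, 2, 5}  B2 = {0, 2, 4, 5}  B3 = {0, 2, 5, 6}  B4 = {0, 2, 3, 5}
Tree: B1–B2, B2–B3, B3–B4

The largest bag has 4 vertices, giving width 3; this decomposition certifies tw(G) ≤ 3. For the lower bound: the 4 vertex sets {1,2}, {0,4}, {5}, {6} are disjoint, each induces a connected subgraph, and every pair is joined by at least one edge of G. Contracting each set to a single vertex therefore yields K_{4} as a minor, and since treewidth is minor-monotone, tw(G) ≥ tw(K_{4}) = 3. Hence tw(G) = 3 exactly.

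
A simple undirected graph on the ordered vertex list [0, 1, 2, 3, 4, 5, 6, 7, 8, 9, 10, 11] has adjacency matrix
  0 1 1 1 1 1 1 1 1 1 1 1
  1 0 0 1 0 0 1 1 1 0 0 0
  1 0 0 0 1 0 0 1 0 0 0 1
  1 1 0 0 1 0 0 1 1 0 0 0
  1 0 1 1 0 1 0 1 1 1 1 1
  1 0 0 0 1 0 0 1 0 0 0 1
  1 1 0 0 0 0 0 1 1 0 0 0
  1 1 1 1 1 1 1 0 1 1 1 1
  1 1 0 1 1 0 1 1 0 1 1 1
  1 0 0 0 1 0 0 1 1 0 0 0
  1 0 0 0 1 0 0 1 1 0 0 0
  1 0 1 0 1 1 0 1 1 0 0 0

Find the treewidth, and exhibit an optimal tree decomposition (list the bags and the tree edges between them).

Each bag holds 5 vertices, so the decomposition has width 4, which upper-bounds the treewidth. Conversely, {0, 1, 3, 7, 8} is a clique of size 5, and the vertices of any clique must share a bag in every tree decomposition; so some bag has ≥ 5 vertices and tw(G) ≥ 4. Hence tw(G) = 4 exactly.

Treewidth 4.
One optimal decomposition is:
Bags: B1 = {0, 4, 7, 8, 11}  B2 = {0, 4, 5, 7, 11}  B3 = {0, 4, 7, 8, 10}  B4 = {0, 3, 4, 7, 8}  B5 = {0, 4, 7, 8, 9}  B6 = {0, 2, 4, 7, 11}  B7 = {0, 1, 3, 7, 8}  B8 = {0, 1, 6, 7, 8}
Tree: B1–B2, B1–B3, B1–B4, B4–B5, B2–B6, B4–B7, B7–B8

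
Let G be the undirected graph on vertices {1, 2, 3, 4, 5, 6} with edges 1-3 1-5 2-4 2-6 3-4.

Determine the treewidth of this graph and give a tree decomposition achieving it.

Treewidth 1.
One such decomposition:
Bags: B1 = {2, 6}  B2 = {2, 4}  B3 = {3, 4}  B4 = {1, 3}  B5 = {1, 5}
Tree: B1–B2, B2–B3, B3–B4, B4–B5

Every bag has size at most 2, so the width is 2 − 1 = 1 and tw(G) ≤ 1. Since G has at least one edge (e.g. 6–2), it is not an edgeless graph, so tw(G) ≥ 1. Combining the bounds, tw(G) = 1.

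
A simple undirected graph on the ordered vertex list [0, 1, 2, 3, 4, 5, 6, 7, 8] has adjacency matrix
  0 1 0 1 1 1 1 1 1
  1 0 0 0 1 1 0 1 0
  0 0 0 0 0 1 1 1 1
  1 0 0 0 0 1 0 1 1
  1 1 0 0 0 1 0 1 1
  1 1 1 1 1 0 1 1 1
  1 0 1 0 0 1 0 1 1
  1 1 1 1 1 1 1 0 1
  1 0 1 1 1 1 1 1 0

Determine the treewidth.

4

A width-4 tree decomposition is:
Bags: B1 = {0, 4, 5, 7, 8}  B2 = {0, 5, 6, 7, 8}  B3 = {0, 3, 5, 7, 8}  B4 = {2, 5, 6, 7, 8}  B5 = {0, 1, 4, 5, 7}
Tree: B1–B2, B1–B3, B2–B4, B1–B5
Each bag holds 5 vertices, so the decomposition has width 4, which upper-bounds the treewidth. Conversely, {0, 3, 5, 7, 8} is a clique of size 5, and the vertices of any clique must share a bag in every tree decomposition; so some bag has ≥ 5 vertices and tw(G) ≥ 4. The upper and lower bounds meet at 4, so that is the treewidth.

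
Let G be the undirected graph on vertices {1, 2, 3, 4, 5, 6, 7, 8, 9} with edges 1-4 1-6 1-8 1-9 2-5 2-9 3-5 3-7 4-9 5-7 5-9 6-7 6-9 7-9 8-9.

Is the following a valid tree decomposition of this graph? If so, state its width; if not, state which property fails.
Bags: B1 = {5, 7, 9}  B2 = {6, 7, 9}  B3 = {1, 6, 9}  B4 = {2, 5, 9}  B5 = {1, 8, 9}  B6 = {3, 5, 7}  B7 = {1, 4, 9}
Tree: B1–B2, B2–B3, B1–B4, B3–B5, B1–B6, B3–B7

Checking the three conditions: (i) the bags cover all of {1, 2, 3, 4, 5, 6, 7, 8, 9}; (ii) for each edge, some bag contains both endpoints; (iii) the bags containing any fixed vertex form a subtree. All hold, so the decomposition is valid with width 3 − 1 = 2.

Yes; width 2.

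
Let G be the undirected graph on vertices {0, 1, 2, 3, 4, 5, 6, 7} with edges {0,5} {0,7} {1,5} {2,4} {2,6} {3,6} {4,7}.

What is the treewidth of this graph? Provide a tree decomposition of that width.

The largest bag has 2 vertices, giving width 1; this decomposition certifies tw(G) ≤ 1. G has an edge, so its treewidth is at least 1. Combining the bounds, tw(G) = 1.

Treewidth 1.
One such decomposition:
Bags: B1 = {3, 6}  B2 = {2, 6}  B3 = {2, 4}  B4 = {4, 7}  B5 = {0, 7}  B6 = {0, 5}  B7 = {1, 5}
Tree: B1–B2, B2–B3, B3–B4, B4–B5, B5–B6, B6–B7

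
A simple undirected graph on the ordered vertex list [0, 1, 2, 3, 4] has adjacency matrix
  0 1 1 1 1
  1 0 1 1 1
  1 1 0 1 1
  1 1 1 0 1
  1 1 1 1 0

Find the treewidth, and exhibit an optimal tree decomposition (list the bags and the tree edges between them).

With just one bag of size 5, the width is 5 − 1 = 4, so tw(G) ≤ 4. Conversely, {0, 1, 2, 3, 4} is a clique of size 5, and the vertices of any clique must share a bag in every tree decomposition; so some bag has ≥ 5 vertices and tw(G) ≥ 4. Therefore the treewidth is 4.

Treewidth 4.
One such decomposition:
Bags: B1 = {0, 1, 2, 3, 4}
Tree: (single bag)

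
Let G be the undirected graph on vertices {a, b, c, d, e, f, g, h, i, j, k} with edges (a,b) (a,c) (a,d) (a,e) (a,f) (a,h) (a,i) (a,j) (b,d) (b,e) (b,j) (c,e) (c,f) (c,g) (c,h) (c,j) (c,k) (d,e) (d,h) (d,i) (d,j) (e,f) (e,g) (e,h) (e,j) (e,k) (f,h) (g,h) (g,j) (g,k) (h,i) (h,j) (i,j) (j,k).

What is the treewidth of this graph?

4

A width-4 tree decomposition is:
Bags: B1 = {a, d, e, h, j}  B2 = {a, c, e, h, j}  B3 = {a, b, d, e, j}  B4 = {c, e, g, h, j}  B5 = {a, d, h, i, j}  B6 = {c, e, g, j, k}  B7 = {a, c, e, f, h}
Tree: B1–B2, B1–B3, B2–B4, B1–B5, B4–B6, B2–B7
Each bag holds 5 vertices, so the decomposition has width 4, which upper-bounds the treewidth. Conversely, {a, d, e, h, j} is a clique of size 5, and the vertices of any clique must share a bag in every tree decomposition; so some bag has ≥ 5 vertices and tw(G) ≥ 4. The upper and lower bounds meet at 4, so that is the treewidth.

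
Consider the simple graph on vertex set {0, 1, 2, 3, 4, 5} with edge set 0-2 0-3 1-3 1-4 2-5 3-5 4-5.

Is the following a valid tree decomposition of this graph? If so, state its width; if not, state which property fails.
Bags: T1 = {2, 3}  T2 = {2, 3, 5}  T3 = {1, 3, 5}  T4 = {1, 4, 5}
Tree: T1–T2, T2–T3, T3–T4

No — vertex 0 appears in no bag.

A tree decomposition must satisfy three properties: every vertex lies in some bag; for every edge, both endpoints lie together in some bag; and for every vertex, the bags containing it form a connected subtree. Here vertex 0 appears in no bag, so the decomposition is invalid.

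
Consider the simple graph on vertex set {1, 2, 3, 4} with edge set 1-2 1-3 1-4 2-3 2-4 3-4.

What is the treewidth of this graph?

A width-3 tree decomposition is:
Bags: B1 = {1, 2, 3, 4}
Tree: (single bag)
With just one bag of size 4, the width is 4 − 1 = 3, so tw(G) ≤ 3. On the other hand G contains the 4-clique {1, 2, 3, 4}. A clique must lie in a single bag of any decomposition, so no decomposition can have width below 3. Hence tw(G) = 3 exactly.

3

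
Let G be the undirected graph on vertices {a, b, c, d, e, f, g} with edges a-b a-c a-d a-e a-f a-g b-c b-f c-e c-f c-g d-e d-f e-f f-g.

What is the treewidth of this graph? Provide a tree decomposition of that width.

Each bag holds 4 vertices, so the decomposition has width 3, which upper-bounds the treewidth. Conversely, {a, d, e, f} is a clique of size 4, and the vertices of any clique must share a bag in every tree decomposition; so some bag has ≥ 4 vertices and tw(G) ≥ 3. The upper and lower bounds meet at 3, so that is the treewidth.

Treewidth 3.
One such decomposition:
Bags: B1 = {a, c, e, f}  B2 = {a, b, c, f}  B3 = {a, c, f, g}  B4 = {a, d, e, f}
Tree: B1–B2, B1–B3, B1–B4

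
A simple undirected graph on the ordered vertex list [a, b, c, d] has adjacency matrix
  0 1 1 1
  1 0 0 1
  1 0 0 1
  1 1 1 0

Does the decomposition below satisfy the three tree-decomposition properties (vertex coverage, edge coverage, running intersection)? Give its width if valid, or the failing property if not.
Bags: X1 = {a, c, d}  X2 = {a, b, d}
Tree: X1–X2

Vertex coverage: the bags together contain {a, b, c, d}, the full vertex set. Edge coverage: each edge of G has both endpoints in at least one bag. Running intersection: for every vertex, the bags containing it form a connected subtree. All three properties hold, so this is a valid tree decomposition of width max|bag| − 1 = 2, and hence tw(G) ≤ 2.

Yes; width 2.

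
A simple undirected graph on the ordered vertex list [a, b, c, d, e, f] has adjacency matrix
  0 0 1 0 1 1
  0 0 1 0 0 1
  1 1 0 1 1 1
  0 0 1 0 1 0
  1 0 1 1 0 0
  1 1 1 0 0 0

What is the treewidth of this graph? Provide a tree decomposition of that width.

Treewidth 2.
One optimal decomposition is:
Bags: B1 = {c, d, e}  B2 = {a, c, e}  B3 = {a, c, f}  B4 = {b, c, f}
Tree: B1–B2, B2–B3, B3–B4

Each bag holds 3 vertices, so the decomposition has width 2, which upper-bounds the treewidth. On the other hand G contains the 3-clique {c, d, e}. A clique must lie in a single bag of any decomposition, so no decomposition can have width below 2. Therefore the treewidth is 2.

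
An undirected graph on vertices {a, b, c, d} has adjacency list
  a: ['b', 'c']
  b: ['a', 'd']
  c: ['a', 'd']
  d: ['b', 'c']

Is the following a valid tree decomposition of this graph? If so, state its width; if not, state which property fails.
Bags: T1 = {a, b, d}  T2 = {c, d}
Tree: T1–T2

No — edge (a,c) lies in no bag.

A tree decomposition must satisfy three properties: every vertex lies in some bag; for every edge, both endpoints lie together in some bag; and for every vertex, the bags containing it form a connected subtree. Here edge (a,c) lies in no bag, so the decomposition is invalid.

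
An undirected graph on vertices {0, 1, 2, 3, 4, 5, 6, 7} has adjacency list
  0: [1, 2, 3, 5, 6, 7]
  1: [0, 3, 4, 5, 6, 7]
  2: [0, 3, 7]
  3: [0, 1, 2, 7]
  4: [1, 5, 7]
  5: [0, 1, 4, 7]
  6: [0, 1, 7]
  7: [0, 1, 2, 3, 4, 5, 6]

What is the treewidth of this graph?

3

A width-3 tree decomposition is:
Bags: B1 = {0, 1, 3, 7}  B2 = {0, 1, 5, 7}  B3 = {1, 4, 5, 7}  B4 = {0, 2, 3, 7}  B5 = {0, 1, 6, 7}
Tree: B1–B2, B2–B3, B1–B4, B1–B5
The largest bag has 4 vertices, giving width 3; this decomposition certifies tw(G) ≤ 3. For the lower bound, the 4 vertices {0, 1, 3, 7} are pairwise adjacent, and any tree decomposition puts a clique entirely inside one bag — forcing width ≥ 3. The upper and lower bounds meet at 3, so that is the treewidth.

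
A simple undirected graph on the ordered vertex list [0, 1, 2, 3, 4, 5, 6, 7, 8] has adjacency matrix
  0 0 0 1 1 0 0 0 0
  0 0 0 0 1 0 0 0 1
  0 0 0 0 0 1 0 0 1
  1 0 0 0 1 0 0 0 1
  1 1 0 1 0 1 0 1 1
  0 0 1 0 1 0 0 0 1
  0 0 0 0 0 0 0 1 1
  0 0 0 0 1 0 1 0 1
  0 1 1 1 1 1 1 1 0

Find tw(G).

2

A width-2 tree decomposition is:
Bags: B1 = {4, 5, 8}  B2 = {3, 4, 8}  B3 = {1, 4, 8}  B4 = {4, 7, 8}  B5 = {6, 7, 8}  B6 = {2, 5, 8}  B7 = {0, 3, 4}
Tree: B1–B2, B1–B3, B2–B4, B4–B5, B1–B6, B2–B7
Each bag holds 3 vertices, so the decomposition has width 2, which upper-bounds the treewidth. Conversely, {0, 3, 4} is a clique of size 3, and the vertices of any clique must share a bag in every tree decomposition; so some bag has ≥ 3 vertices and tw(G) ≥ 2. The upper and lower bounds meet at 2, so that is the treewidth.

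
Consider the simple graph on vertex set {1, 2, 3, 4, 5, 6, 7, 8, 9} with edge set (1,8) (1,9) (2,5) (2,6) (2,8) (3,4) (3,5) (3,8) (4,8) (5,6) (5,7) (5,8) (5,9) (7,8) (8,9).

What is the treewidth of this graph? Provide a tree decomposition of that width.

Every bag has size at most 3, so the width is 3 − 1 = 2 and tw(G) ≤ 2. Conversely, {1, 8, 9} is a clique of size 3, and the vertices of any clique must share a bag in every tree decomposition; so some bag has ≥ 3 vertices and tw(G) ≥ 2. The upper and lower bounds meet at 2, so that is the treewidth.

Treewidth 2.
One such decomposition:
Bags: B1 = {3, 5, 8}  B2 = {5, 8, 9}  B3 = {2, 5, 8}  B4 = {1, 8, 9}  B5 = {5, 7, 8}  B6 = {2, 5, 6}  B7 = {3, 4, 8}
Tree: B1–B2, B2–B3, B2–B4, B3–B5, B3–B6, B1–B7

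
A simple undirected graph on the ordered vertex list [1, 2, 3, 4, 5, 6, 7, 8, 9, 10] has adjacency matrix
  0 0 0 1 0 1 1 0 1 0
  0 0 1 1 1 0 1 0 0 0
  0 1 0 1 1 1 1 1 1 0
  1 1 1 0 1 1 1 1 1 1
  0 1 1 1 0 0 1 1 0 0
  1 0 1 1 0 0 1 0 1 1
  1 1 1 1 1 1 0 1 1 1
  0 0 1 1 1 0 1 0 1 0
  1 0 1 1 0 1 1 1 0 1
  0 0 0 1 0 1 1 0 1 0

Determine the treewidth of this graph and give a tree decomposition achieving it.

Treewidth 4.
One such decomposition:
Bags: B1 = {4, 6, 7, 9, 10}  B2 = {1, 4, 6, 7, 9}  B3 = {3, 4, 6, 7, 9}  B4 = {3, 4, 7, 8, 9}  B5 = {3, 4, 5, 7, 8}  B6 = {2, 3, 4, 5, 7}
Tree: B1–B2, B2–B3, B3–B4, B4–B5, B5–B6

Every bag has size at most 5, so the width is 5 − 1 = 4 and tw(G) ≤ 4. For the lower bound, the 5 vertices {1, 4, 6, 7, 9} are pairwise adjacent, and any tree decomposition puts a clique entirely inside one bag — forcing width ≥ 4. Combining the bounds, tw(G) = 4.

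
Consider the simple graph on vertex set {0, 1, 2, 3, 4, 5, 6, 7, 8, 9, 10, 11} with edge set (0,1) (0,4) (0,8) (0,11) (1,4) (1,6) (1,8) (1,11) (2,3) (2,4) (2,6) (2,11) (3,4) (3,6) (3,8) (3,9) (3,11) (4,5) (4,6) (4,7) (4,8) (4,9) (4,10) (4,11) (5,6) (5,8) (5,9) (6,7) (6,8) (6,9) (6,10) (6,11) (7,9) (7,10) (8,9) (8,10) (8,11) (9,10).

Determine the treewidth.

4

A width-4 tree decomposition is:
Bags: B1 = {4, 6, 8, 9, 10}  B2 = {3, 4, 6, 8, 9}  B3 = {3, 4, 6, 8, 11}  B4 = {4, 5, 6, 8, 9}  B5 = {4, 6, 7, 9, 10}  B6 = {1, 4, 6, 8, 11}  B7 = {0, 1, 4, 8, 11}  B8 = {2, 3, 4, 6, 11}
Tree: B1–B2, B2–B3, B1–B4, B1–B5, B3–B6, B6–B7, B3–B8
Each bag holds 5 vertices, so the decomposition has width 4, which upper-bounds the treewidth. On the other hand G contains the 5-clique {0, 1, 4, 8, 11}. A clique must lie in a single bag of any decomposition, so no decomposition can have width below 4. Hence tw(G) = 4 exactly.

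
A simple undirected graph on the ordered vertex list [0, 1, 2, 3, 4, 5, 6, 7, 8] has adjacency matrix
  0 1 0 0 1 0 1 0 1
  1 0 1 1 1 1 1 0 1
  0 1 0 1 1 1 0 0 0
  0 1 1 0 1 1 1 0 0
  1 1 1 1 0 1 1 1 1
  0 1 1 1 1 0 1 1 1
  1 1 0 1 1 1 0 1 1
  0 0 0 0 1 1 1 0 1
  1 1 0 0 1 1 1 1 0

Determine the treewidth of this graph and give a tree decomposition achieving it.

Each bag holds 5 vertices, so the decomposition has width 4, which upper-bounds the treewidth. On the other hand G contains the 5-clique {0, 1, 4, 6, 8}. A clique must lie in a single bag of any decomposition, so no decomposition can have width below 4. The upper and lower bounds meet at 4, so that is the treewidth.

Treewidth 4.
Bags: B1 = {1, 2, 3, 4, 5}  B2 = {1, 3, 4, 5, 6}  B3 = {1, 4, 5, 6, 8}  B4 = {0, 1, 4, 6, 8}  B5 = {4, 5, 6, 7, 8}
Tree: B1–B2, B2–B3, B3–B4, B3–B5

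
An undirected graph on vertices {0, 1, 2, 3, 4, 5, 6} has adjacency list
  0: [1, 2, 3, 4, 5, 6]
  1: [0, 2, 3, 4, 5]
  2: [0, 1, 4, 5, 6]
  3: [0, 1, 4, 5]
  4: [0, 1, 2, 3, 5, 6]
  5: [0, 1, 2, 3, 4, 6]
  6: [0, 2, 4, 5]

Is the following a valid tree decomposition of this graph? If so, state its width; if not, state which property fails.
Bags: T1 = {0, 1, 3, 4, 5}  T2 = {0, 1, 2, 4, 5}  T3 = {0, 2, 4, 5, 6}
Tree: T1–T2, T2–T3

Vertex coverage: the bags together contain {0, 1, 2, 3, 4, 5, 6}, the full vertex set. Edge coverage: each edge of G has both endpoints in at least one bag. Running intersection: for every vertex, the bags containing it form a connected subtree. All three properties hold, so this is a valid tree decomposition of width max|bag| − 1 = 4, and hence tw(G) ≤ 4.

Yes; width 4.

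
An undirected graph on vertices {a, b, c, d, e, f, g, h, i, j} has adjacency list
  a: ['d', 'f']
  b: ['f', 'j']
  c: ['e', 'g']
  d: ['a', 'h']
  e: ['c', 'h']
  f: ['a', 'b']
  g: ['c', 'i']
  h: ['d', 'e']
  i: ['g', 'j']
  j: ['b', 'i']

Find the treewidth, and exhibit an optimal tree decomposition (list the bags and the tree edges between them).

The largest bag has 3 vertices, giving width 2; this decomposition certifies tw(G) ≤ 2. For the lower bound, G contains the cycle b–f–a–d–h–e–c–g–i–j–b, so G is not a forest; only forests have treewidth ≤ 1, hence tw(G) ≥ 2. Combining the bounds, tw(G) = 2.

Treewidth 2.
Bags: B1 = {a, b, f}  B2 = {a, b, d}  B3 = {b, d, h}  B4 = {b, e, h}  B5 = {b, c, e}  B6 = {b, c, g}  B7 = {b, g, i}  B8 = {b, i, j}
Tree: B1–B2, B2–B3, B3–B4, B4–B5, B5–B6, B6–B7, B7–B8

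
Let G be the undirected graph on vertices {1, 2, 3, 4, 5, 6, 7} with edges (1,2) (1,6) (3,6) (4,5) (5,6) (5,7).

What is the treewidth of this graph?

A width-1 tree decomposition is:
Bags: B1 = {5, 6}  B2 = {4, 5}  B3 = {3, 6}  B4 = {1, 6}  B5 = {1, 2}  B6 = {5, 7}
Tree: B1–B2, B1–B3, B3–B4, B4–B5, B2–B6
Each bag holds 2 vertices, so the decomposition has width 1, which upper-bounds the treewidth. G has an edge, so its treewidth is at least 1. Hence tw(G) = 1 exactly.

1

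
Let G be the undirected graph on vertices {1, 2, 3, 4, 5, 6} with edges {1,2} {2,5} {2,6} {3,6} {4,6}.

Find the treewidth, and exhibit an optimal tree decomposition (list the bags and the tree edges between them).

Treewidth 1.
One such decomposition:
Bags: B1 = {3, 6}  B2 = {2, 6}  B3 = {4, 6}  B4 = {1, 2}  B5 = {2, 5}
Tree: B1–B2, B1–B3, B2–B4, B4–B5

Each bag holds 2 vertices, so the decomposition has width 1, which upper-bounds the treewidth. G has an edge, so its treewidth is at least 1. Therefore the treewidth is 1.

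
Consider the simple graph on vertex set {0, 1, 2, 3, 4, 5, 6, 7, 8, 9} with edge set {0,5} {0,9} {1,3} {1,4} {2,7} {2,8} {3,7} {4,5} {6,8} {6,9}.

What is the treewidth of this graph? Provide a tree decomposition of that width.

Each bag holds 3 vertices, so the decomposition has width 2, which upper-bounds the treewidth. For the lower bound, G contains the cycle 2–7–3–1–4–5–0–9–6–8–2, so G is not a forest; only forests have treewidth ≤ 1, hence tw(G) ≥ 2. Hence tw(G) = 2 exactly.

Treewidth 2.
One optimal decomposition is:
Bags: B1 = {2, 3, 7}  B2 = {1, 2, 3}  B3 = {1, 2, 4}  B4 = {2, 4, 5}  B5 = {0, 2, 5}  B6 = {0, 2, 9}  B7 = {2, 6, 9}  B8 = {2, 6, 8}
Tree: B1–B2, B2–B3, B3–B4, B4–B5, B5–B6, B6–B7, B7–B8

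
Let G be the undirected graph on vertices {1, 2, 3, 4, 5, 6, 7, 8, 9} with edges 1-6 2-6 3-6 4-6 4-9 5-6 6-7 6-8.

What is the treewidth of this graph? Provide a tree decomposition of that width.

The largest bag has 2 vertices, giving width 1; this decomposition certifies tw(G) ≤ 1. G has an edge, so its treewidth is at least 1. Combining the bounds, tw(G) = 1.

Treewidth 1.
One optimal decomposition is:
Bags: B1 = {6, 8}  B2 = {5, 6}  B3 = {1, 6}  B4 = {6, 7}  B5 = {2, 6}  B6 = {4, 6}  B7 = {4, 9}  B8 = {3, 6}
Tree: B1–B2, B1–B3, B3–B4, B2–B5, B1–B6, B6–B7, B6–B8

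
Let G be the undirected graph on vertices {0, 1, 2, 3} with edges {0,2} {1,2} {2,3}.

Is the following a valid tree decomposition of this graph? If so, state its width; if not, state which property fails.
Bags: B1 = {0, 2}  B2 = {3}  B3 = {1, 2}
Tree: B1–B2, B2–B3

A tree decomposition must satisfy three properties: every vertex lies in some bag; for every edge, both endpoints lie together in some bag; and for every vertex, the bags containing it form a connected subtree. Here edge (2,3) lies in no bag, so the decomposition is invalid.

No — edge (2,3) lies in no bag.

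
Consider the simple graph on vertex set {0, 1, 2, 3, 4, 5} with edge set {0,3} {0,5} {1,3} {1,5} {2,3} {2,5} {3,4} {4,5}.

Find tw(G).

A width-2 tree decomposition is:
Bags: B1 = {1, 3, 5}  B2 = {2, 3, 5}  B3 = {3, 4, 5}  B4 = {0, 3, 5}
Tree: B1–B2, B2–B3, B3–B4
The largest bag has 3 vertices, giving width 2; this decomposition certifies tw(G) ≤ 2. The edges 5–1–3–2–5 form a cycle, so G is not a tree and its treewidth is at least 2. Hence tw(G) = 2 exactly.

2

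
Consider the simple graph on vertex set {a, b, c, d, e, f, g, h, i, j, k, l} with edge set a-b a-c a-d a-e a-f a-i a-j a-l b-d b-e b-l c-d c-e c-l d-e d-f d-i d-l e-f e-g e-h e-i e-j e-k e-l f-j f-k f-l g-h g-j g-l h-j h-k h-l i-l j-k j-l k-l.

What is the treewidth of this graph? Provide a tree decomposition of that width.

Treewidth 4.
Bags: B1 = {a, e, f, j, l}  B2 = {e, f, j, k, l}  B3 = {a, d, e, f, l}  B4 = {a, c, d, e, l}  B5 = {e, h, j, k, l}  B6 = {e, g, h, j, l}  B7 = {a, b, d, e, l}  B8 = {a, d, e, i, l}
Tree: B1–B2, B1–B3, B3–B4, B2–B5, B5–B6, B4–B7, B7–B8

The largest bag has 5 vertices, giving width 4; this decomposition certifies tw(G) ≤ 4. Conversely, {e, g, h, j, l} is a clique of size 5, and the vertices of any clique must share a bag in every tree decomposition; so some bag has ≥ 5 vertices and tw(G) ≥ 4. Therefore the treewidth is 4.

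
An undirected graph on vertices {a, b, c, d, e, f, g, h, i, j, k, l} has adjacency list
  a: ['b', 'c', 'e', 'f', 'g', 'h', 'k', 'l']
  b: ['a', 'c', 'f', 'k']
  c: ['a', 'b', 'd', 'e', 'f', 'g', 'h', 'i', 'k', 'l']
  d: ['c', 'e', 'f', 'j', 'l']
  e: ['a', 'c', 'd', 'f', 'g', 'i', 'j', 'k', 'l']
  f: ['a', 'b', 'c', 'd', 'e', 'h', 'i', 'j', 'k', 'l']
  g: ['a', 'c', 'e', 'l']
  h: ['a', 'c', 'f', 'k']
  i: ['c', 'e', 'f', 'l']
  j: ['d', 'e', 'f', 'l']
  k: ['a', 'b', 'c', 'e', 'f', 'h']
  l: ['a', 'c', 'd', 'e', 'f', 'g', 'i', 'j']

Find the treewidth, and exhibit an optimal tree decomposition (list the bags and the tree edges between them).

The largest bag has 5 vertices, giving width 4; this decomposition certifies tw(G) ≤ 4. For the lower bound, the 5 vertices {a, c, e, g, l} are pairwise adjacent, and any tree decomposition puts a clique entirely inside one bag — forcing width ≥ 4. Hence tw(G) = 4 exactly.

Treewidth 4.
One optimal decomposition is:
Bags: B1 = {a, c, e, f, l}  B2 = {a, c, e, g, l}  B3 = {c, d, e, f, l}  B4 = {a, c, e, f, k}  B5 = {c, e, f, i, l}  B6 = {a, b, c, f, k}  B7 = {d, e, f, j, l}  B8 = {a, c, f, h, k}
Tree: B1–B2, B1–B3, B1–B4, B3–B5, B4–B6, B3–B7, B4–B8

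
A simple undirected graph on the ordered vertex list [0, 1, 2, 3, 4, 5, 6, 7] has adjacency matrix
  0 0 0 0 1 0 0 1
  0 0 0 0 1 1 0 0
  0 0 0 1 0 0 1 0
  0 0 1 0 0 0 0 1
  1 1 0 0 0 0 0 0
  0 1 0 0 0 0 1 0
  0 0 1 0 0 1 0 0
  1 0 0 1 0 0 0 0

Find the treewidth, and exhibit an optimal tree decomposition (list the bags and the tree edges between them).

Each bag holds 3 vertices, so the decomposition has width 2, which upper-bounds the treewidth. For the lower bound, G contains the cycle 1–4–0–7–3–2–6–5–1, so G is not a forest; only forests have treewidth ≤ 1, hence tw(G) ≥ 2. Therefore the treewidth is 2.

Treewidth 2.
One optimal decomposition is:
Bags: B1 = {0, 1, 4}  B2 = {0, 1, 7}  B3 = {1, 3, 7}  B4 = {1, 2, 3}  B5 = {1, 2, 6}  B6 = {1, 5, 6}
Tree: B1–B2, B2–B3, B3–B4, B4–B5, B5–B6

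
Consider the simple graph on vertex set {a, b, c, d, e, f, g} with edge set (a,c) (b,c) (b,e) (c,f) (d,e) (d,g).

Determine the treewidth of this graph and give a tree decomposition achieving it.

Every bag has size at most 2, so the width is 2 − 1 = 1 and tw(G) ≤ 1. G has an edge, so its treewidth is at least 1. Therefore the treewidth is 1.

Treewidth 1.
One such decomposition:
Bags: B1 = {b, c}  B2 = {c, f}  B3 = {b, e}  B4 = {d, e}  B5 = {d, g}  B6 = {a, c}
Tree: B1–B2, B1–B3, B3–B4, B4–B5, B2–B6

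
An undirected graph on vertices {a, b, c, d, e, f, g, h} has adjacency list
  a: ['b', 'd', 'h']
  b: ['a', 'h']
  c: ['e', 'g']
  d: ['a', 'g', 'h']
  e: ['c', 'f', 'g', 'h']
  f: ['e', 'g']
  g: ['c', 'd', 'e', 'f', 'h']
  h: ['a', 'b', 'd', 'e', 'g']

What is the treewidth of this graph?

2

A width-2 tree decomposition is:
Bags: B1 = {e, f, g}  B2 = {e, g, h}  B3 = {c, e, g}  B4 = {d, g, h}  B5 = {a, d, h}  B6 = {a, b, h}
Tree: B1–B2, B2–B3, B2–B4, B4–B5, B5–B6
Every bag has size at most 3, so the width is 3 − 1 = 2 and tw(G) ≤ 2. On the other hand G contains the 3-clique {d, g, h}. A clique must lie in a single bag of any decomposition, so no decomposition can have width below 2. Therefore the treewidth is 2.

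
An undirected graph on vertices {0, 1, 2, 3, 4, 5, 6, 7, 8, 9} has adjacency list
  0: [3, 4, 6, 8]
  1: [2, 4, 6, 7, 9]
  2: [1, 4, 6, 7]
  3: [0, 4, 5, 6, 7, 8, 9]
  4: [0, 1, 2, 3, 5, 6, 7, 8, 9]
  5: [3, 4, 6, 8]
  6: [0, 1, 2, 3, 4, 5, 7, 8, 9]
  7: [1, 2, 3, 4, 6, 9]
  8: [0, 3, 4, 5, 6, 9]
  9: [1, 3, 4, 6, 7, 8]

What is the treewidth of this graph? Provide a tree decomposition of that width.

Treewidth 4.
One optimal decomposition is:
Bags: B1 = {0, 3, 4, 6, 8}  B2 = {3, 4, 6, 8, 9}  B3 = {3, 4, 6, 7, 9}  B4 = {1, 4, 6, 7, 9}  B5 = {3, 4, 5, 6, 8}  B6 = {1, 2, 4, 6, 7}
Tree: B1–B2, B2–B3, B3–B4, B1–B5, B4–B6

Each bag holds 5 vertices, so the decomposition has width 4, which upper-bounds the treewidth. For the lower bound, the 5 vertices {1, 4, 6, 7, 9} are pairwise adjacent, and any tree decomposition puts a clique entirely inside one bag — forcing width ≥ 4. Hence tw(G) = 4 exactly.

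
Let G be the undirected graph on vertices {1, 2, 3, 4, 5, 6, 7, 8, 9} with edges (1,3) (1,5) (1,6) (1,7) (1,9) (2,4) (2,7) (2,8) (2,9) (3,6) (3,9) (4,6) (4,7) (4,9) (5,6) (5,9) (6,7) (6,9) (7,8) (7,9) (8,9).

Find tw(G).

A width-3 tree decomposition is:
Bags: B1 = {2, 7, 8, 9}  B2 = {2, 4, 7, 9}  B3 = {4, 6, 7, 9}  B4 = {1, 6, 7, 9}  B5 = {1, 5, 6, 9}  B6 = {1, 3, 6, 9}
Tree: B1–B2, B2–B3, B3–B4, B4–B5, B4–B6
Each bag holds 4 vertices, so the decomposition has width 3, which upper-bounds the treewidth. For the lower bound, the 4 vertices {2, 7, 8, 9} are pairwise adjacent, and any tree decomposition puts a clique entirely inside one bag — forcing width ≥ 3. The upper and lower bounds meet at 3, so that is the treewidth.

3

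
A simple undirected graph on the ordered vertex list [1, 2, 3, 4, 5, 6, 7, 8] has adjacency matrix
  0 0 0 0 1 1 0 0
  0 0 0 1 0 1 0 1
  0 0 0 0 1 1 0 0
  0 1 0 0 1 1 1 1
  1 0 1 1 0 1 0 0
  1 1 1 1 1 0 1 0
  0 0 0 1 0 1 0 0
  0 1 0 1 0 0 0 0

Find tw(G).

A width-2 tree decomposition is:
Bags: B1 = {4, 5, 6}  B2 = {2, 4, 6}  B3 = {3, 5, 6}  B4 = {2, 4, 8}  B5 = {4, 6, 7}  B6 = {1, 5, 6}
Tree: B1–B2, B1–B3, B2–B4, B2–B5, B1–B6
Each bag holds 3 vertices, so the decomposition has width 2, which upper-bounds the treewidth. For the lower bound, the 3 vertices {2, 4, 8} are pairwise adjacent, and any tree decomposition puts a clique entirely inside one bag — forcing width ≥ 2. Therefore the treewidth is 2.

2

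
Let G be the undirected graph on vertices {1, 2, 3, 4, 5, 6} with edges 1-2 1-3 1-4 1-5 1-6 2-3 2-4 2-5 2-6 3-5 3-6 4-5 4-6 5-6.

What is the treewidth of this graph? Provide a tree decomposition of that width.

The largest bag has 5 vertices, giving width 4; this decomposition certifies tw(G) ≤ 4. Conversely, {1, 2, 3, 5, 6} is a clique of size 5, and the vertices of any clique must share a bag in every tree decomposition; so some bag has ≥ 5 vertices and tw(G) ≥ 4. The upper and lower bounds meet at 4, so that is the treewidth.

Treewidth 4.
One optimal decomposition is:
Bags: B1 = {1, 2, 3, 5, 6}  B2 = {1, 2, 4, 5, 6}
Tree: B1–B2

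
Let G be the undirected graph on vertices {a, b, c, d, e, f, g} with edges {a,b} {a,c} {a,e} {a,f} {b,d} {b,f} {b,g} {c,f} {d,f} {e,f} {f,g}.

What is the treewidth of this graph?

A width-2 tree decomposition is:
Bags: B1 = {a, c, f}  B2 = {a, b, f}  B3 = {a, e, f}  B4 = {b, d, f}  B5 = {b, f, g}
Tree: B1–B2, B2–B3, B2–B4, B4–B5
Every bag has size at most 3, so the width is 3 − 1 = 2 and tw(G) ≤ 2. Conversely, {a, e, f} is a clique of size 3, and the vertices of any clique must share a bag in every tree decomposition; so some bag has ≥ 3 vertices and tw(G) ≥ 2. Combining the bounds, tw(G) = 2.

2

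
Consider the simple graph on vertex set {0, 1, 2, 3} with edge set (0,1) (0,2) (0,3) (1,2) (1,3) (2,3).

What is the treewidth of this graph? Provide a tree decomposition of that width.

With just one bag of size 4, the width is 4 − 1 = 3, so tw(G) ≤ 3. For the lower bound, the 4 vertices {0, 1, 2, 3} are pairwise adjacent, and any tree decomposition puts a clique entirely inside one bag — forcing width ≥ 3. Combining the bounds, tw(G) = 3.

Treewidth 3.
Bags: B1 = {0, 1, 2, 3}
Tree: (single bag)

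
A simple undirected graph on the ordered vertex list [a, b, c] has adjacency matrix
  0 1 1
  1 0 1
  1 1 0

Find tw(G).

2

A width-2 tree decomposition is:
Bags: B1 = {a, b, c}
Tree: (single bag)
A single bag containing all 3 vertices is trivially a valid decomposition of width 2. For the lower bound, the 3 vertices {a, b, c} are pairwise adjacent, and any tree decomposition puts a clique entirely inside one bag — forcing width ≥ 2. Combining the bounds, tw(G) = 2.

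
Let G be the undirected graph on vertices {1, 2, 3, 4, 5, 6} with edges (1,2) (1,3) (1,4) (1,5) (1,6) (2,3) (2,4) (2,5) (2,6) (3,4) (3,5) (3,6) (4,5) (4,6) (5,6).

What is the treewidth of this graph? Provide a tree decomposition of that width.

With just one bag of size 6, the width is 6 − 1 = 5, so tw(G) ≤ 5. On the other hand G contains the 6-clique {1, 2, 3, 4, 5, 6}. A clique must lie in a single bag of any decomposition, so no decomposition can have width below 5. Therefore the treewidth is 5.

Treewidth 5.
One such decomposition:
Bags: B1 = {1, 2, 3, 4, 5, 6}
Tree: (single bag)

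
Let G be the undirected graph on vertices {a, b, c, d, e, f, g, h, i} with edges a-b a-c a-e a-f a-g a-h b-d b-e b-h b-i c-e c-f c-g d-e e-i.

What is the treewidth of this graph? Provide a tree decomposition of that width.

Treewidth 2.
One such decomposition:
Bags: B1 = {a, b, e}  B2 = {a, c, e}  B3 = {a, b, h}  B4 = {a, c, f}  B5 = {a, c, g}  B6 = {b, d, e}  B7 = {b, e, i}
Tree: B1–B2, B1–B3, B2–B4, B2–B5, B1–B6, B6–B7

Each bag holds 3 vertices, so the decomposition has width 2, which upper-bounds the treewidth. For the lower bound, the 3 vertices {b, d, e} are pairwise adjacent, and any tree decomposition puts a clique entirely inside one bag — forcing width ≥ 2. Therefore the treewidth is 2.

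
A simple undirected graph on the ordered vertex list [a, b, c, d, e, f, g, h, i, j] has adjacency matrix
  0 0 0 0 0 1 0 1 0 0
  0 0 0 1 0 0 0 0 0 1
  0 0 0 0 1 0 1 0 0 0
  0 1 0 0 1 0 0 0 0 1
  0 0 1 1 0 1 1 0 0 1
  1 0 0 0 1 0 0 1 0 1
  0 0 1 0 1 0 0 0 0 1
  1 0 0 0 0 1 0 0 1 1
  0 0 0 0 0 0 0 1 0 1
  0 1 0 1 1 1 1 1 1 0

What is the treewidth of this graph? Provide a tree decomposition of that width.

The largest bag has 3 vertices, giving width 2; this decomposition certifies tw(G) ≤ 2. For the lower bound, the 3 vertices {d, e, j} are pairwise adjacent, and any tree decomposition puts a clique entirely inside one bag — forcing width ≥ 2. Hence tw(G) = 2 exactly.

Treewidth 2.
One such decomposition:
Bags: B1 = {f, h, j}  B2 = {e, f, j}  B3 = {d, e, j}  B4 = {h, i, j}  B5 = {e, g, j}  B6 = {c, e, g}  B7 = {b, d, j}  B8 = {a, f, h}
Tree: B1–B2, B2–B3, B1–B4, B3–B5, B5–B6, B3–B7, B1–B8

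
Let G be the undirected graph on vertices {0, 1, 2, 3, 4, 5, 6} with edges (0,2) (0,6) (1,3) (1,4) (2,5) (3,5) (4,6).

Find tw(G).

2

A width-2 tree decomposition is:
Bags: B1 = {0, 2, 5}  B2 = {0, 3, 5}  B3 = {0, 1, 3}  B4 = {0, 1, 4}  B5 = {0, 4, 6}
Tree: B1–B2, B2–B3, B3–B4, B4–B5
Every bag has size at most 3, so the width is 3 − 1 = 2 and tw(G) ≤ 2. The edges 0–2–5–3–1–4–6–0 form a cycle, so G is not a tree and its treewidth is at least 2. Hence tw(G) = 2 exactly.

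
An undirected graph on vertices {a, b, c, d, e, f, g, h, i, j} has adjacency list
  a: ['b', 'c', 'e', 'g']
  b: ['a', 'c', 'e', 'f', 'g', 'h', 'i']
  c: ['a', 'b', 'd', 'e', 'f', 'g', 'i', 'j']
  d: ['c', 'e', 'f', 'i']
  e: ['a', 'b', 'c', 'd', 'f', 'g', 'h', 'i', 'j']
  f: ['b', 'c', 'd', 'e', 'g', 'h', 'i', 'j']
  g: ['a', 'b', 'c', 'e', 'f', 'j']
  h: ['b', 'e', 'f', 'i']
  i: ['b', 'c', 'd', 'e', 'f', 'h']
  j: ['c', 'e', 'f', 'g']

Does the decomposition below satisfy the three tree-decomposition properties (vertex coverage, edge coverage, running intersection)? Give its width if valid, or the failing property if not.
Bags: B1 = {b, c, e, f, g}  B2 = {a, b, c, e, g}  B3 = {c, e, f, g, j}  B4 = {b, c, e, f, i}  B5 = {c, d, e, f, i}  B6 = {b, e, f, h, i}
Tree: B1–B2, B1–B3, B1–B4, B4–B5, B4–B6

Yes; width 4.

Every vertex of G appears in some bag (union = {a, b, c, d, e, f, g, h, i, j}); every edge is covered by a bag; and for each vertex v the set of bags containing v is connected in the bag tree. The decomposition is therefore valid. The largest bag has 5 vertices, so the width is 4.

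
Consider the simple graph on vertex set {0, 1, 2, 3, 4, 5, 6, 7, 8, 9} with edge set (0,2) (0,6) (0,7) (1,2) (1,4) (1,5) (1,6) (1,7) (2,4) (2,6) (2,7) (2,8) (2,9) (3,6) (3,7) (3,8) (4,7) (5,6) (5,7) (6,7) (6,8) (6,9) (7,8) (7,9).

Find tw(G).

A width-3 tree decomposition is:
Bags: B1 = {1, 2, 6, 7}  B2 = {0, 2, 6, 7}  B3 = {2, 6, 7, 8}  B4 = {3, 6, 7, 8}  B5 = {2, 6, 7, 9}  B6 = {1, 2, 4, 7}  B7 = {1, 5, 6, 7}
Tree: B1–B2, B1–B3, B3–B4, B1–B5, B1–B6, B1–B7
Each bag holds 4 vertices, so the decomposition has width 3, which upper-bounds the treewidth. On the other hand G contains the 4-clique {1, 2, 4, 7}. A clique must lie in a single bag of any decomposition, so no decomposition can have width below 3. Combining the bounds, tw(G) = 3.

3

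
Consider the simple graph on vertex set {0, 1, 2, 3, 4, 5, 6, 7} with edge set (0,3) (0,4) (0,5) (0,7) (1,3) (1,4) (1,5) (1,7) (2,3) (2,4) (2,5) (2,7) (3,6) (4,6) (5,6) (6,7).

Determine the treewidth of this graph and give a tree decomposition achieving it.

The largest bag has 5 vertices, giving width 4; this decomposition certifies tw(G) ≤ 4. For the lower bound: the 5 vertex sets {2,5}, {4,6}, {1,7}, {0}, {3} are disjoint, each induces a connected subgraph, and every pair is joined by at least one edge of G. Contracting each set to a single vertex therefore yields K_{5} as a minor, and since treewidth is minor-monotone, tw(G) ≥ tw(K_{5}) = 4. Hence tw(G) = 4 exactly.

Treewidth 4.
One such decomposition:
Bags: B1 = {0, 1, 2, 5, 6}  B2 = {0, 1, 2, 4, 6}  B3 = {0, 1, 2, 6, 7}  B4 = {0, 1, 2, 3, 6}
Tree: B1–B2, B2–B3, B3–B4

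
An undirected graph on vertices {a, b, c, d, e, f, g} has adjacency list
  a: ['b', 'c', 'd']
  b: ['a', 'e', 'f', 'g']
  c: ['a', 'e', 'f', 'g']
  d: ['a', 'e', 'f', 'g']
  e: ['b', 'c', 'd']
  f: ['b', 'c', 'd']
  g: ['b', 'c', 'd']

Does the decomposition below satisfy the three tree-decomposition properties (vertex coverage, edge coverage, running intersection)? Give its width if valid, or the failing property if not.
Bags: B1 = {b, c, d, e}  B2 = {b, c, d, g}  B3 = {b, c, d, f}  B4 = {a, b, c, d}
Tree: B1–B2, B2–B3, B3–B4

Every vertex of G appears in some bag (union = {a, b, c, d, e, f, g}); every edge is covered by a bag; and for each vertex v the set of bags containing v is connected in the bag tree. The decomposition is therefore valid. The largest bag has 4 vertices, so the width is 3.

Yes; width 3.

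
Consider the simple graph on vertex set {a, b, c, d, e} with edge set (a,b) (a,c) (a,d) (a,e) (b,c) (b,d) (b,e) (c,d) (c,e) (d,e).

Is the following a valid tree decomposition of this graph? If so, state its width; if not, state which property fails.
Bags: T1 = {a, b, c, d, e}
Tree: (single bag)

Checking the three conditions: (i) the bags cover all of {a, b, c, d, e}; (ii) for each edge, some bag contains both endpoints; (iii) the bags containing any fixed vertex form a subtree. All hold, so the decomposition is valid with width 5 − 1 = 4.

Yes; width 4.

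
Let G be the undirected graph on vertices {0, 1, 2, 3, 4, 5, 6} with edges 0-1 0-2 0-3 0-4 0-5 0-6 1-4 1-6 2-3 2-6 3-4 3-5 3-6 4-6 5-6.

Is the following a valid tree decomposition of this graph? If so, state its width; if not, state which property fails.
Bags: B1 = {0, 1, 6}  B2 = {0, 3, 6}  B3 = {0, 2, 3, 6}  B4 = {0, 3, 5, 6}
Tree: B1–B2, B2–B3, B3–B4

A tree decomposition must satisfy three properties: every vertex lies in some bag; for every edge, both endpoints lie together in some bag; and for every vertex, the bags containing it form a connected subtree. Here vertex 4 appears in no bag, so the decomposition is invalid.

No — vertex 4 appears in no bag.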